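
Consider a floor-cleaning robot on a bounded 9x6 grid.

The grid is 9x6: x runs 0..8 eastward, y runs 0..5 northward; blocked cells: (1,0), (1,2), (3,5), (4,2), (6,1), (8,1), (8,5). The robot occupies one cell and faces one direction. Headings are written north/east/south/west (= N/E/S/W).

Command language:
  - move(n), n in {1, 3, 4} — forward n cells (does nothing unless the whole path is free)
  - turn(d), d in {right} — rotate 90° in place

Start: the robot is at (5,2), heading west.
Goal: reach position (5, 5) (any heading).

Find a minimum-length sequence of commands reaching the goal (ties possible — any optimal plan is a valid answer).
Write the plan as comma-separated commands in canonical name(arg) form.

initial: at (5,2), heading west
step 1 (turn(right)): at (5,2), heading north
step 2 (move(3)): at (5,5), heading north
nothing shorter than 2 reaches the goal.

turn(right), move(3)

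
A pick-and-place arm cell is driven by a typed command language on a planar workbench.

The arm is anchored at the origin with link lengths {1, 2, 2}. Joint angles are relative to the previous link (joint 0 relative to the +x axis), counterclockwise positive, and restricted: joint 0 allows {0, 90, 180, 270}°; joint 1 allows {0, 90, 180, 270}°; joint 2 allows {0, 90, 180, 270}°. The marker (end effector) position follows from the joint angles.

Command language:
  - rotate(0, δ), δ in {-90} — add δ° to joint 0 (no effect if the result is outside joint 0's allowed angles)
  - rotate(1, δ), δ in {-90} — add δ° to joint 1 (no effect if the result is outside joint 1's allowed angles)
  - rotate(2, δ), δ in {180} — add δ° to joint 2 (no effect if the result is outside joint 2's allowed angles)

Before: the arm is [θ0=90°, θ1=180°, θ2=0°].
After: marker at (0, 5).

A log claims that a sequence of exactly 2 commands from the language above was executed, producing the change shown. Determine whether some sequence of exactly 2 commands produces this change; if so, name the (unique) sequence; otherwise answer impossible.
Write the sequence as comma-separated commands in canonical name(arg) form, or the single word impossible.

rotate(1, -90), rotate(1, -90)

initial: [θ0=90°, θ1=180°, θ2=0°]
step 1 (rotate(1, -90)): [θ0=90°, θ1=90°, θ2=0°]
step 2 (rotate(1, -90)): [θ0=90°, θ1=0°, θ2=0°]
no other 2-command option fits: unique.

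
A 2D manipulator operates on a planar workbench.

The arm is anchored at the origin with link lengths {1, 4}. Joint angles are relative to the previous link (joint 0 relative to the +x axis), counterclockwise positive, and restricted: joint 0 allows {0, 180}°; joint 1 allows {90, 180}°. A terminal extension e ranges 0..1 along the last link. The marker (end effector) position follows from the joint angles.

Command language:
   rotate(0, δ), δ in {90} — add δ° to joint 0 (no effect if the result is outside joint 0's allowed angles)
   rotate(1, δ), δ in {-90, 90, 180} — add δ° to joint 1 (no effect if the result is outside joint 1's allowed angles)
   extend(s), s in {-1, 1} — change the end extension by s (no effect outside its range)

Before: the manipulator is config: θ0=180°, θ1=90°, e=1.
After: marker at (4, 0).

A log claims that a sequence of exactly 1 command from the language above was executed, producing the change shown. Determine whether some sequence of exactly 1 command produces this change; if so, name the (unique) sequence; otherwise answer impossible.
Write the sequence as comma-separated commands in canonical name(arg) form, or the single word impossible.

from: config: θ0=180°, θ1=90°, e=1
t=1 rotate(1, 90) ⇒ config: θ0=180°, θ1=180°, e=1
uniquely the one of 6 1-step routes that fits.

rotate(1, 90)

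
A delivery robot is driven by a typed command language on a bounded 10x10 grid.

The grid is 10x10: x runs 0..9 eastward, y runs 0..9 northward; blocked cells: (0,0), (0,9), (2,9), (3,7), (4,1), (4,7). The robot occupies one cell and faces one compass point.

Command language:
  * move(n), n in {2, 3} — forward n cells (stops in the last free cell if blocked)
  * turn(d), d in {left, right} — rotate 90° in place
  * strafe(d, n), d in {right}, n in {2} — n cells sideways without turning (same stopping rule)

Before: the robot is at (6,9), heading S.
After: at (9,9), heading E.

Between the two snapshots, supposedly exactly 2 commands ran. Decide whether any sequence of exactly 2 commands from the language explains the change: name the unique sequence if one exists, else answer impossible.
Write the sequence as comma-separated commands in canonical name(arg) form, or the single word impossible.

key: running move(3) before turn(left) would end elsewhere — order is forced
initial: at (6,9), heading S
t=1 turn(left) ⇒ at (6,9), heading E
t=2 move(3) ⇒ at (9,9), heading E
all 25 alternatives checked — unique.

turn(left), move(3)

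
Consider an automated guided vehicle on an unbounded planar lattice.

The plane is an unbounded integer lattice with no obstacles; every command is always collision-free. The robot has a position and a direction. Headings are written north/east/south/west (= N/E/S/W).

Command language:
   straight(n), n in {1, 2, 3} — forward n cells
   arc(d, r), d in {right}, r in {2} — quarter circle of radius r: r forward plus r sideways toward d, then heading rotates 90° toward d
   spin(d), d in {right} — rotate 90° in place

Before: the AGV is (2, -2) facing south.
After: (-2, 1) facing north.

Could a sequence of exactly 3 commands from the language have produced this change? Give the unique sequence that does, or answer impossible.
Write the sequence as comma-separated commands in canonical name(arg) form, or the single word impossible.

arc(right, 2), arc(right, 2), straight(3)

key: position moved to (-2,1) AND the heading swung to N — translation plus rotation needed
initial: (2, -2) facing south
1. arc(right, 2) → (0, -4) facing west
2. arc(right, 2) → (-2, -2) facing north
3. straight(3) → (-2, 1) facing north
no other 3-command option fits: unique.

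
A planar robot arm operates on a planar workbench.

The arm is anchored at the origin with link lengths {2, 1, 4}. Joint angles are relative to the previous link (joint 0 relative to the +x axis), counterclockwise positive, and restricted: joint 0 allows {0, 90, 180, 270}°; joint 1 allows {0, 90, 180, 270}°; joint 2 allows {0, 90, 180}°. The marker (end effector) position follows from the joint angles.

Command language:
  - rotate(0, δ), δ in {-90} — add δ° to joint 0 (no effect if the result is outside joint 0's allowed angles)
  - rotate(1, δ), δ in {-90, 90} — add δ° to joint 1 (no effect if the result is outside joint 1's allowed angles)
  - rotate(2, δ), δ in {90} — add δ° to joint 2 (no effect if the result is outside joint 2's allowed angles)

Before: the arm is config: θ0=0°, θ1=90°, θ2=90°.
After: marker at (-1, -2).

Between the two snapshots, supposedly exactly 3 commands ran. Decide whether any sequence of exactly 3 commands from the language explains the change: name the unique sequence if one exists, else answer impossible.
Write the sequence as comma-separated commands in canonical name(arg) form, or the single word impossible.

initial: config: θ0=0°, θ1=90°, θ2=90°
t=1 rotate(0, -90) ⇒ config: θ0=270°, θ1=90°, θ2=90°
t=2 rotate(0, -90) ⇒ config: θ0=180°, θ1=90°, θ2=90°
t=3 rotate(0, -90) ⇒ config: θ0=90°, θ1=90°, θ2=90°
no rival 3-sequence matches.

rotate(0, -90), rotate(0, -90), rotate(0, -90)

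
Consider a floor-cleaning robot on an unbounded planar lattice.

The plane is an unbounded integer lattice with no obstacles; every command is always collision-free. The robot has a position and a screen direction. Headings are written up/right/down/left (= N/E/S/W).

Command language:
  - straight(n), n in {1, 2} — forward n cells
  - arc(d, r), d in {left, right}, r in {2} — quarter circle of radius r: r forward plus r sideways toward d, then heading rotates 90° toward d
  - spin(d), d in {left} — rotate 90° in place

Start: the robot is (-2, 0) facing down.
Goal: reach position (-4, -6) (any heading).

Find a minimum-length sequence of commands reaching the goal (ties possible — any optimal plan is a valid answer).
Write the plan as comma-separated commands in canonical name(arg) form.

straight(2), straight(2), arc(right, 2)

t0: (-2, 0) facing down
[1] after straight(2): (-2, -2) facing down
[2] after straight(2): (-2, -4) facing down
[3] after arc(right, 2): (-4, -6) facing left
minimal: 3 command(s), checked below 3.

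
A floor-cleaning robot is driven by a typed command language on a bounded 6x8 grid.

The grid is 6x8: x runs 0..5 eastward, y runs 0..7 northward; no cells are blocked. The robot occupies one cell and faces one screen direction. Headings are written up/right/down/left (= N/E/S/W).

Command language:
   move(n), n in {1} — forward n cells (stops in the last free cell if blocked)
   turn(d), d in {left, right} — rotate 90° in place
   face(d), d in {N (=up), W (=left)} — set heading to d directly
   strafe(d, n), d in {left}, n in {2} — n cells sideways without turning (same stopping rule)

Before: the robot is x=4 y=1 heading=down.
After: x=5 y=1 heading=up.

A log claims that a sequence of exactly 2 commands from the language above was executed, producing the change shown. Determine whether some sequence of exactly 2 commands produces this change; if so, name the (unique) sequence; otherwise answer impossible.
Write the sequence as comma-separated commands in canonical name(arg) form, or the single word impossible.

key: position moved to (5,1) AND the heading swung to N — translation plus rotation needed
begin: x=4 y=1 heading=down
1. strafe(left, 2) → x=5 y=1 heading=down
2. face(N) → x=5 y=1 heading=up
uniquely the one of 36 2-step routes that fits.

strafe(left, 2), face(N)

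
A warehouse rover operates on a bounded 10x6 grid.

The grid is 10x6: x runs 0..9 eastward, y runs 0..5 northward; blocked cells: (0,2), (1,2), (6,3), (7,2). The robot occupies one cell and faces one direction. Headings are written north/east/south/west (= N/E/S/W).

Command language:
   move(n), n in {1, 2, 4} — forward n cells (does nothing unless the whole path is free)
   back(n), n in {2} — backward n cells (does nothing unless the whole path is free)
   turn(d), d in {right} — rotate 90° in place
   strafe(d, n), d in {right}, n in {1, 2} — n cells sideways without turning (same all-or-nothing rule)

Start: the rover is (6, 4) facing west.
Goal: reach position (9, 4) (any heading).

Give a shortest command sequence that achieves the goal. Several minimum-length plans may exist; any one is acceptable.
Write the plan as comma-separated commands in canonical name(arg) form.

start: (6, 4) facing west
t=1 turn(right) ⇒ (6, 4) facing north
t=2 strafe(right, 2) ⇒ (8, 4) facing north
t=3 strafe(right, 1) ⇒ (9, 4) facing north
nothing shorter than 3 reaches the goal.

turn(right), strafe(right, 2), strafe(right, 1)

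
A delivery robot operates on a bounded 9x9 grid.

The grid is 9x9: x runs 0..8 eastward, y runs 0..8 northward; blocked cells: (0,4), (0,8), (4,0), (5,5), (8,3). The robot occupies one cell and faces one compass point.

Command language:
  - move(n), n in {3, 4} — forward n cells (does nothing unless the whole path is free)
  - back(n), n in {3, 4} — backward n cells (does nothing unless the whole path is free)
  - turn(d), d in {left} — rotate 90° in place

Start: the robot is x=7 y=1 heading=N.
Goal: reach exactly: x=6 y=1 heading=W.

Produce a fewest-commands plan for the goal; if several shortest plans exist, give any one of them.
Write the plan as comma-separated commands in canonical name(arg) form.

t0: x=7 y=1 heading=N
[1] after turn(left): x=7 y=1 heading=W
[2] after move(4): x=3 y=1 heading=W
[3] after back(3): x=6 y=1 heading=W
minimal: 3 command(s), checked below 3.

turn(left), move(4), back(3)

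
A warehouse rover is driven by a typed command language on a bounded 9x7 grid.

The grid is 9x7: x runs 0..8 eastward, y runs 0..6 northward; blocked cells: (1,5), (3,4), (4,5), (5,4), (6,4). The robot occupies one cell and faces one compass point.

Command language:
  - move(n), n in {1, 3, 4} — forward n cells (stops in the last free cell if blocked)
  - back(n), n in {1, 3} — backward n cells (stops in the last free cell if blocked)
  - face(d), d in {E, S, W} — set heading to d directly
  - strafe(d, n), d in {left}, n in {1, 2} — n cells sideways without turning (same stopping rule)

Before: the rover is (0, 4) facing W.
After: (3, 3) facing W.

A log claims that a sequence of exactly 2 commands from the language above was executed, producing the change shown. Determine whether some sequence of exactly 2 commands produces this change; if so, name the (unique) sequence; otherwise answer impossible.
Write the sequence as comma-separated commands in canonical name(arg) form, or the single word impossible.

strafe(left, 1), back(3)

key: order matters: swapping strafe(left, 1) and back(3) lands elsewhere
start: (0, 4) facing W
1. strafe(left, 1) → (0, 3) facing W
2. back(3) → (3, 3) facing W
uniquely the one of 100 2-step routes that fits.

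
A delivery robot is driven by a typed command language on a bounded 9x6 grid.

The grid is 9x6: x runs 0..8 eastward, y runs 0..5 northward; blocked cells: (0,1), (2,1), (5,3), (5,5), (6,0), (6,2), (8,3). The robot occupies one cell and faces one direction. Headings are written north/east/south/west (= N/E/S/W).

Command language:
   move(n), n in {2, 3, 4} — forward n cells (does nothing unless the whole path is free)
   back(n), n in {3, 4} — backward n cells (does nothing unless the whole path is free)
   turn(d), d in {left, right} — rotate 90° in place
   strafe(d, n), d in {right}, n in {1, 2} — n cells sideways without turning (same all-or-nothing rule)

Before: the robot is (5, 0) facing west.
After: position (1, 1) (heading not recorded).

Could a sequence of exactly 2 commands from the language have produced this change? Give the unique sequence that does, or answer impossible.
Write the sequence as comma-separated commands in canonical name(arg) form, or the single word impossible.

move(4), strafe(right, 1)

key: running strafe(right, 1) before move(4) would end elsewhere — order is forced
from: (5, 0) facing west
t=1 move(4) ⇒ (1, 0) facing west
t=2 strafe(right, 1) ⇒ (1, 1) facing west
no rival 2-sequence matches.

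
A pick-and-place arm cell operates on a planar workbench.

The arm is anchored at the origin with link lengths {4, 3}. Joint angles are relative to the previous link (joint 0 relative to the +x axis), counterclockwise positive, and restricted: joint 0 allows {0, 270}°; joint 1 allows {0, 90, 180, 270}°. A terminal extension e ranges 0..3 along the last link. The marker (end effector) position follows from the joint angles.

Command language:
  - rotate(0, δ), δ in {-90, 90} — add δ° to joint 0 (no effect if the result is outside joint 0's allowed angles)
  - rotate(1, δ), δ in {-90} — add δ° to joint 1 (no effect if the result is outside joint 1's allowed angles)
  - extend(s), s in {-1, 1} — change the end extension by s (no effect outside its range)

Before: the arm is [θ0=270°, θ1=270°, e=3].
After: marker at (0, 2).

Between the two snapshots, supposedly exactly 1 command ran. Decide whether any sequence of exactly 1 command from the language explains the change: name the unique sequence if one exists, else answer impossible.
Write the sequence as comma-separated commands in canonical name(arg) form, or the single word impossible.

rotate(1, -90)

initial: [θ0=270°, θ1=270°, e=3]
t=1 rotate(1, -90) ⇒ [θ0=270°, θ1=180°, e=3]
no other 1-command option fits: unique.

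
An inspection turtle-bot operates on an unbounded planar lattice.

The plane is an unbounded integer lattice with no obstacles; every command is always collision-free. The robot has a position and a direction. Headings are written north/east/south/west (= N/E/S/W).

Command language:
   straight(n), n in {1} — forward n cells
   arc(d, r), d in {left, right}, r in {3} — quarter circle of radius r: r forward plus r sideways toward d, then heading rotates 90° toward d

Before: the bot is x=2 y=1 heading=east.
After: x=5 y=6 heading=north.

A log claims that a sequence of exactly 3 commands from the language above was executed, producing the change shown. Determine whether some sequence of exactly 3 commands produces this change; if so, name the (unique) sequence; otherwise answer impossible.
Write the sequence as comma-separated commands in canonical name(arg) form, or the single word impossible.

key: running straight(1) before arc(left, 3) would end elsewhere — order is forced
t0: x=2 y=1 heading=east
[1] after arc(left, 3): x=5 y=4 heading=north
[2] after straight(1): x=5 y=5 heading=north
[3] after straight(1): x=5 y=6 heading=north
no other 3-command option fits: unique.

arc(left, 3), straight(1), straight(1)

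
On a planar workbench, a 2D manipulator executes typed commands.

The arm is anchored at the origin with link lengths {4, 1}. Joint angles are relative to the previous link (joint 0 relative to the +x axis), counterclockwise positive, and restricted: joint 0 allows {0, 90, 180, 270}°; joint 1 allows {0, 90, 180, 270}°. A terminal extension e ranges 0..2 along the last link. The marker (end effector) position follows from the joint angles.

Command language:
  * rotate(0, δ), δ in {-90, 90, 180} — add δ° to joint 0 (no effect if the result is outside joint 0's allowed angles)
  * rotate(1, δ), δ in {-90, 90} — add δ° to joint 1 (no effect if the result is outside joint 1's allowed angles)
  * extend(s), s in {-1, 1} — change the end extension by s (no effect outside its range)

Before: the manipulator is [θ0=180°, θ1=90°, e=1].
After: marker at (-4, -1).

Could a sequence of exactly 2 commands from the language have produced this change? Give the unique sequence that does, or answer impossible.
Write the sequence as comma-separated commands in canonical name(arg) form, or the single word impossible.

initial: [θ0=180°, θ1=90°, e=1]
1. extend(-1) → [θ0=180°, θ1=90°, e=0]
2. extend(-1) → [θ0=180°, θ1=90°, e=0]
all 49 alternatives checked — unique.

extend(-1), extend(-1)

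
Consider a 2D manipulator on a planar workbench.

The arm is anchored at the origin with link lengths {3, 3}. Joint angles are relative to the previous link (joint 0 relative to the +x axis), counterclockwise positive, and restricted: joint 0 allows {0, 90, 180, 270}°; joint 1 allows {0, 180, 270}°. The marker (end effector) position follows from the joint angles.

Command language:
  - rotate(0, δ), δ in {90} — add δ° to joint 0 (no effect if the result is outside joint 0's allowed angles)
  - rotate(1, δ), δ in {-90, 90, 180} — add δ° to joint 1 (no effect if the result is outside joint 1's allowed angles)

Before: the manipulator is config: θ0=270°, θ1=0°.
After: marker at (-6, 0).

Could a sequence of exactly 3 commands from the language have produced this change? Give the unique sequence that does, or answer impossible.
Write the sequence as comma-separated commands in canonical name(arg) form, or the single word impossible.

rotate(0, 90), rotate(0, 90), rotate(0, 90)

start: config: θ0=270°, θ1=0°
[1] after rotate(0, 90): config: θ0=0°, θ1=0°
[2] after rotate(0, 90): config: θ0=90°, θ1=0°
[3] after rotate(0, 90): config: θ0=180°, θ1=0°
no rival 3-sequence matches.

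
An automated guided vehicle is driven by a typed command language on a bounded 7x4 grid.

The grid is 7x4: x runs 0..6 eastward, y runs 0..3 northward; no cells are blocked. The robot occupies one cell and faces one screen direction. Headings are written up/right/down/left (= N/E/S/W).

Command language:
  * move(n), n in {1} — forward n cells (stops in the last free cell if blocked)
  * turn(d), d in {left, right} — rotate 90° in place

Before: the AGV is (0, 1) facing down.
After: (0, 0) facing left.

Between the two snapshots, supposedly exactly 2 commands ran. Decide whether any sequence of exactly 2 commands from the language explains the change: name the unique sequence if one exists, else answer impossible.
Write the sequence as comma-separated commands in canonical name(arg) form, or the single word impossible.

key: cell and facing (now W) both changed — the 2 commands mix motion and turning
start: (0, 1) facing down
t=1 move(1) ⇒ (0, 0) facing down
t=2 turn(right) ⇒ (0, 0) facing left
no rival 2-sequence matches.

move(1), turn(right)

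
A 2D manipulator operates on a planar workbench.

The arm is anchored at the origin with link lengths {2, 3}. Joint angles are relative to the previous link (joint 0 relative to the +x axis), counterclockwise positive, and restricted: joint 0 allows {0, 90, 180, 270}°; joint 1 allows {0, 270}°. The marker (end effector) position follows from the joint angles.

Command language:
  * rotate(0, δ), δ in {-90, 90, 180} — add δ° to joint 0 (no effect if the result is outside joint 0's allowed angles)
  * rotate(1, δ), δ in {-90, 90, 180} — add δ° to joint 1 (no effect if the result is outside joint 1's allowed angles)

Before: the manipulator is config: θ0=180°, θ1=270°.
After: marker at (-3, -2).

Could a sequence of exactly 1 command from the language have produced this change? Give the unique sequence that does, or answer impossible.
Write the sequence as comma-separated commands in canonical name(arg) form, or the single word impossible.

rotate(0, 90)

initial: config: θ0=180°, θ1=270°
[1] after rotate(0, 90): config: θ0=270°, θ1=270°
no rival 1-sequence matches.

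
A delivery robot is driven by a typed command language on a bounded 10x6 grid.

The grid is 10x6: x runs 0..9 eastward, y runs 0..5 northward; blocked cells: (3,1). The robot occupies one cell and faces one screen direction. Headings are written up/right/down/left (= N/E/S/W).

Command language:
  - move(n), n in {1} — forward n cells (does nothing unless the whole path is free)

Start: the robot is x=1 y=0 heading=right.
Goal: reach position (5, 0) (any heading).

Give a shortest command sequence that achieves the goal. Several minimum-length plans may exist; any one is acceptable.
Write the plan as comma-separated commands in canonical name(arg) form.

move(1), move(1), move(1), move(1)

initial: x=1 y=0 heading=right
1. move(1) → x=2 y=0 heading=right
2. move(1) → x=3 y=0 heading=right
3. move(1) → x=4 y=0 heading=right
4. move(1) → x=5 y=0 heading=right
shorter routes all fall short; 4 is best.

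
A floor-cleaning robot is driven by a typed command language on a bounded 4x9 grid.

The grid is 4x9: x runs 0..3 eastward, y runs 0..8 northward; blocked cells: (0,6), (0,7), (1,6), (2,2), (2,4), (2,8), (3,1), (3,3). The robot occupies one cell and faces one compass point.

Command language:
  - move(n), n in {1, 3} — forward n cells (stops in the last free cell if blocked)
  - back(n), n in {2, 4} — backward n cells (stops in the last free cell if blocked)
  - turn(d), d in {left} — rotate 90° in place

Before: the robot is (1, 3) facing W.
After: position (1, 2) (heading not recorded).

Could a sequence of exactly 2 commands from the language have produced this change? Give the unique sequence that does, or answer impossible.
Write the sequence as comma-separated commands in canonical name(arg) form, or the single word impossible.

turn(left), move(1)

key: order matters: swapping turn(left) and move(1) lands elsewhere
t0: (1, 3) facing W
1. turn(left) → (1, 3) facing S
2. move(1) → (1, 2) facing S
no rival 2-sequence matches.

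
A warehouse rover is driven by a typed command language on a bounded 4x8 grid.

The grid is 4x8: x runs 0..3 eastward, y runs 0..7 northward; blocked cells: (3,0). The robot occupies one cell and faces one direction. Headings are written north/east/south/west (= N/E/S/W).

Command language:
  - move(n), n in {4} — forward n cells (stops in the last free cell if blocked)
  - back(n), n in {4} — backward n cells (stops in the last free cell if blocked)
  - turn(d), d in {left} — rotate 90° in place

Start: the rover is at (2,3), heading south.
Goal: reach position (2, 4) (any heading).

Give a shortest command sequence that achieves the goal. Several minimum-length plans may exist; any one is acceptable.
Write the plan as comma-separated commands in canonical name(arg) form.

move(4), back(4)

start: at (2,3), heading south
1. move(4) → at (2,0), heading south
2. back(4) → at (2,4), heading south
minimal: 2 command(s), checked below 2.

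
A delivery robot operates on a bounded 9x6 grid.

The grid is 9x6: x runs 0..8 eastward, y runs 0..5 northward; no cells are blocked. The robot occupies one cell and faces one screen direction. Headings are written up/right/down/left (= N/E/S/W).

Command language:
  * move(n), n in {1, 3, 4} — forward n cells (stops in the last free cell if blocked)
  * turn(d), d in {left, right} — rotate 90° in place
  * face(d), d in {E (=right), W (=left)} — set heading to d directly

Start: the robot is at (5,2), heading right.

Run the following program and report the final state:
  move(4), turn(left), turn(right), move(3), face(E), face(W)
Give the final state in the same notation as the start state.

start: at (5,2), heading right
1. move(4) → at (8,2), heading right
2. turn(left) → at (8,2), heading up
3. turn(right) → at (8,2), heading right
4. move(3) → at (8,2), heading right
5. face(E) → at (8,2), heading right
6. face(W) → at (8,2), heading left

at (8,2), heading left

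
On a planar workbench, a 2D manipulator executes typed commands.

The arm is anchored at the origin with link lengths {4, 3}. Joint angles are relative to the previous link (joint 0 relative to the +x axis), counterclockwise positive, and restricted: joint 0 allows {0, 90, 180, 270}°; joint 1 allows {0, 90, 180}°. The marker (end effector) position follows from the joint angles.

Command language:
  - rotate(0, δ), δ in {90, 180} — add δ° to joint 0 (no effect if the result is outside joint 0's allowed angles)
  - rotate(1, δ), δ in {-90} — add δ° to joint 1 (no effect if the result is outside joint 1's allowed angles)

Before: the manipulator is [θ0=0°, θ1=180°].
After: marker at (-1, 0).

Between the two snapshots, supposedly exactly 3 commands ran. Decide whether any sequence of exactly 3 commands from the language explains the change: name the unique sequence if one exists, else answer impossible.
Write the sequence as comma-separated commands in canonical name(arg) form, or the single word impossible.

rotate(0, 180), rotate(0, 180), rotate(0, 180)

initial: [θ0=0°, θ1=180°]
step 1 (rotate(0, 180)): [θ0=180°, θ1=180°]
step 2 (rotate(0, 180)): [θ0=0°, θ1=180°]
step 3 (rotate(0, 180)): [θ0=180°, θ1=180°]
no other 3-command option fits: unique.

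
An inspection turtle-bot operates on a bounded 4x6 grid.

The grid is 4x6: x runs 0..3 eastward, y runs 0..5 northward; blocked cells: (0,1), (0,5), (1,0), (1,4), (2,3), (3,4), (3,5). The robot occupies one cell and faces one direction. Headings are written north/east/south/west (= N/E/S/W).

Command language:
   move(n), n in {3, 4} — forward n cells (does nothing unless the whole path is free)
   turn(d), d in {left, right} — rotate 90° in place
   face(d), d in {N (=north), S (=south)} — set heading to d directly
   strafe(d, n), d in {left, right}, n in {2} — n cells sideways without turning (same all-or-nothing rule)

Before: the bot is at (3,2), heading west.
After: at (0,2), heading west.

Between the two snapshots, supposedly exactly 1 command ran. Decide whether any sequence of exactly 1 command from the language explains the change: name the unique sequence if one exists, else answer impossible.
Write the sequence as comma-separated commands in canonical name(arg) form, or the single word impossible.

move(3)

key: still facing W — the one step turns nothing
initial: at (3,2), heading west
t=1 move(3) ⇒ at (0,2), heading west
no rival 1-sequence matches.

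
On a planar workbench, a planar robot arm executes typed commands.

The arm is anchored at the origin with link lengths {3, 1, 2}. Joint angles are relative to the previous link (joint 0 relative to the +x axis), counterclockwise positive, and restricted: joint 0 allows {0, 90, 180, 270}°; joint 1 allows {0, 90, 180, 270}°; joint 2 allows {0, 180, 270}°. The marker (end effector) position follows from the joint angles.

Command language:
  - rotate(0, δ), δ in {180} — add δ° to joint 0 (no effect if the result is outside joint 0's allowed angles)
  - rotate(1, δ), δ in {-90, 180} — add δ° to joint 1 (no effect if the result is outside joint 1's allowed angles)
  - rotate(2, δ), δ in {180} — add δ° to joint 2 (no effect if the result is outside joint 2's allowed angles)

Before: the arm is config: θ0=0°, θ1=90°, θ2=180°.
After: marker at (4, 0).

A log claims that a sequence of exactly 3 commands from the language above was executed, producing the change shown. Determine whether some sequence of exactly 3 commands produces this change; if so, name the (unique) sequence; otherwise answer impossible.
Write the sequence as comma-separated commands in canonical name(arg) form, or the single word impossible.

begin: config: θ0=0°, θ1=90°, θ2=180°
step 1 (rotate(1, -90)): config: θ0=0°, θ1=0°, θ2=180°
step 2 (rotate(1, -90)): config: θ0=0°, θ1=270°, θ2=180°
step 3 (rotate(1, -90)): config: θ0=0°, θ1=180°, θ2=180°
uniquely the one of 64 3-step routes that fits.

rotate(1, -90), rotate(1, -90), rotate(1, -90)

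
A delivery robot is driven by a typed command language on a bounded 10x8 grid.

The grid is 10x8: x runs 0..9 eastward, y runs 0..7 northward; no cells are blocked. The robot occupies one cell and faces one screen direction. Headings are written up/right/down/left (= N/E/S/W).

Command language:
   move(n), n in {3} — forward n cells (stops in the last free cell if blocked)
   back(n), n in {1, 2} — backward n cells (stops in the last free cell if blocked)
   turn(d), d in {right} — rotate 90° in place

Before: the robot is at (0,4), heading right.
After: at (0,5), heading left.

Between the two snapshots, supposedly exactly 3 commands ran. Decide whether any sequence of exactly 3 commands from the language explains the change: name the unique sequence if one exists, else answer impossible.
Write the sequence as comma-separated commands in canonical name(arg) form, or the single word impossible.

key: cell and facing (now W) both changed — the 3 commands mix motion and turning
initial: at (0,4), heading right
1. turn(right) → at (0,4), heading down
2. back(1) → at (0,5), heading down
3. turn(right) → at (0,5), heading left
no other 3-command option fits: unique.

turn(right), back(1), turn(right)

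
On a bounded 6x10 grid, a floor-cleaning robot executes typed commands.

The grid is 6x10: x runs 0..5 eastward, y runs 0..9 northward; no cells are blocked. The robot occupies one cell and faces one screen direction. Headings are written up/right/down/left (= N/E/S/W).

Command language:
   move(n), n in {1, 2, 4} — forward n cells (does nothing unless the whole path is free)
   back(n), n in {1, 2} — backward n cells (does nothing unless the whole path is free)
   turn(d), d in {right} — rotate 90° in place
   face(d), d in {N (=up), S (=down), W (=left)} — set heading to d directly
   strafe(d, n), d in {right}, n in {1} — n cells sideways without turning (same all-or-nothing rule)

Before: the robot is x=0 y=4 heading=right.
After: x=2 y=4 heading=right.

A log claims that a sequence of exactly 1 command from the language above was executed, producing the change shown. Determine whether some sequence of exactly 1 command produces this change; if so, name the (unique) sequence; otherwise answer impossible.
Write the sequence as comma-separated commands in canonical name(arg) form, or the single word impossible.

move(2)

key: heading stays E — the single command does not turn
from: x=0 y=4 heading=right
step 1 (move(2)): x=2 y=4 heading=right
no rival 1-sequence matches.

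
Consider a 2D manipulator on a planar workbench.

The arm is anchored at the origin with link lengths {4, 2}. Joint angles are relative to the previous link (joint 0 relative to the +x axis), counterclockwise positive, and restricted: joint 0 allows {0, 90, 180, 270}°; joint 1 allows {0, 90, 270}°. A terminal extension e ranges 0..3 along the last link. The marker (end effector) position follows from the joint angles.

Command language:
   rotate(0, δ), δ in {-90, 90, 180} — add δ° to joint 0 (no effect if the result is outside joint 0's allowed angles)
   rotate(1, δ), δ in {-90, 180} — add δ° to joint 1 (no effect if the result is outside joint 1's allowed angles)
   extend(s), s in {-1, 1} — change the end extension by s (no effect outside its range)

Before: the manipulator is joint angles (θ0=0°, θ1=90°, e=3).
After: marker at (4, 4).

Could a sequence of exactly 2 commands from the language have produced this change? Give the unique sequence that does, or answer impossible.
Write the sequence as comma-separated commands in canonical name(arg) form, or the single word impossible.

key: running extend(-1) before extend(1) would end elsewhere — order is forced
from: joint angles (θ0=0°, θ1=90°, e=3)
1. extend(1) → joint angles (θ0=0°, θ1=90°, e=3)
2. extend(-1) → joint angles (θ0=0°, θ1=90°, e=2)
no rival 2-sequence matches.

extend(1), extend(-1)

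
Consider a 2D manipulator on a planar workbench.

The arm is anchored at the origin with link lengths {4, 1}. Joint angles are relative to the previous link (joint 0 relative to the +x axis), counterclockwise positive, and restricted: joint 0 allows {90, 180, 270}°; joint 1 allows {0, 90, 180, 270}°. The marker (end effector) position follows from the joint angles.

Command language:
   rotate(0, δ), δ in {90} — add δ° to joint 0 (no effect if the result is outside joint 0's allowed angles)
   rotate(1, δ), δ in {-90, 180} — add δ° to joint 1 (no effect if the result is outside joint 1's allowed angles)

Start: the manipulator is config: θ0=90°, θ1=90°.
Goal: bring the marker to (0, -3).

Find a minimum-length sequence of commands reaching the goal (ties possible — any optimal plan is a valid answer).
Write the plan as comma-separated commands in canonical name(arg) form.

rotate(1, 180), rotate(1, -90), rotate(0, 90), rotate(0, 90)

start: config: θ0=90°, θ1=90°
t=1 rotate(1, 180) ⇒ config: θ0=90°, θ1=270°
t=2 rotate(1, -90) ⇒ config: θ0=90°, θ1=180°
t=3 rotate(0, 90) ⇒ config: θ0=180°, θ1=180°
t=4 rotate(0, 90) ⇒ config: θ0=270°, θ1=180°
nothing shorter than 4 reaches the goal.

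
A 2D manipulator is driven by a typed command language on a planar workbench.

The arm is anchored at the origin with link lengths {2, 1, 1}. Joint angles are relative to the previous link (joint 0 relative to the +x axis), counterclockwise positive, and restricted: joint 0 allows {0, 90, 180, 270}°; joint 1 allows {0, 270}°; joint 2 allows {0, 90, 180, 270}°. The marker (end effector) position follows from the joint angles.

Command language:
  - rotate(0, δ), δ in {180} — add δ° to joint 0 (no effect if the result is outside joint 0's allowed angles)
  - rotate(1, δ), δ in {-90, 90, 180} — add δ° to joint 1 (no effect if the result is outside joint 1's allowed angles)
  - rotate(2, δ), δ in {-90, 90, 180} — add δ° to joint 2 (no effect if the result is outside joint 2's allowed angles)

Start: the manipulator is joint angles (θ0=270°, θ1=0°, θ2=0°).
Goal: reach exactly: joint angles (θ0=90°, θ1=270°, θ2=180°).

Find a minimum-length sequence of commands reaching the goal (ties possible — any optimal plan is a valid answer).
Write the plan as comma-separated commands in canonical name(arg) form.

rotate(2, 180), rotate(1, -90), rotate(0, 180)

from: joint angles (θ0=270°, θ1=0°, θ2=0°)
[1] after rotate(2, 180): joint angles (θ0=270°, θ1=0°, θ2=180°)
[2] after rotate(1, -90): joint angles (θ0=270°, θ1=270°, θ2=180°)
[3] after rotate(0, 180): joint angles (θ0=90°, θ1=270°, θ2=180°)
shorter routes all fall short; 3 is best.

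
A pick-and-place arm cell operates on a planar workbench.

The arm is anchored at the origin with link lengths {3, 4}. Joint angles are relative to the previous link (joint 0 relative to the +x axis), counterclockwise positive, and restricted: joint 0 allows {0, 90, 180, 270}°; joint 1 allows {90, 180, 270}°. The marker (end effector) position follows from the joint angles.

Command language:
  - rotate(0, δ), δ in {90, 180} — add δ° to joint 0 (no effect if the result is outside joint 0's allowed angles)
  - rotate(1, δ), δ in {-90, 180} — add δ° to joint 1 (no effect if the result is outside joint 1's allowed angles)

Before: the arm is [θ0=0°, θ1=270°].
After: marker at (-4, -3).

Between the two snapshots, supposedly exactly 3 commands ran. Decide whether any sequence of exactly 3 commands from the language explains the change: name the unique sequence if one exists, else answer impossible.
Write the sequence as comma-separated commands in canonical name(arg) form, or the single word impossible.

rotate(0, 90), rotate(0, 90), rotate(0, 90)

from: [θ0=0°, θ1=270°]
step 1 (rotate(0, 90)): [θ0=90°, θ1=270°]
step 2 (rotate(0, 90)): [θ0=180°, θ1=270°]
step 3 (rotate(0, 90)): [θ0=270°, θ1=270°]
all 64 alternatives checked — unique.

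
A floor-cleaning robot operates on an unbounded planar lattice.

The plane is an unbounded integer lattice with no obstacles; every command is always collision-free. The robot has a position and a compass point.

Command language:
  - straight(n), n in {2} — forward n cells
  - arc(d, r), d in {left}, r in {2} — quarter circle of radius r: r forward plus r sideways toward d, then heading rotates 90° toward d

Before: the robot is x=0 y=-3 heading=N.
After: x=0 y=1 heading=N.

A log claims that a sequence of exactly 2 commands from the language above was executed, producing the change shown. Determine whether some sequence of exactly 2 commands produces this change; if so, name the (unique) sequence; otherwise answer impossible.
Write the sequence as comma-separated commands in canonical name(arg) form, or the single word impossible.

key: still facing N at the end — nothing in the sequence rotates
begin: x=0 y=-3 heading=N
1. straight(2) → x=0 y=-1 heading=N
2. straight(2) → x=0 y=1 heading=N
uniquely the one of 4 2-step routes that fits.

straight(2), straight(2)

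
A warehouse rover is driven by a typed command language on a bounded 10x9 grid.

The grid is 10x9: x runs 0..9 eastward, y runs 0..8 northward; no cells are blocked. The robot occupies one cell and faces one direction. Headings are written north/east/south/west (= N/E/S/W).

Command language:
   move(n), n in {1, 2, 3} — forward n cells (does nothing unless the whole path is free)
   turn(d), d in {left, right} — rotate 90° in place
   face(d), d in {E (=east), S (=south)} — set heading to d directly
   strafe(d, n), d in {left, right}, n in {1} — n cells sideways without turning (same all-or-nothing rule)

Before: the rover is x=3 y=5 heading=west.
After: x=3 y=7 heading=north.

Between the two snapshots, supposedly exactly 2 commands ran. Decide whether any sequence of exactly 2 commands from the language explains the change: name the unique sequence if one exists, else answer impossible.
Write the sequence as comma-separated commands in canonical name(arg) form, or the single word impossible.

turn(right), move(2)

key: cell and facing (now N) both changed — the 2 commands mix motion and turning
begin: x=3 y=5 heading=west
1. turn(right) → x=3 y=5 heading=north
2. move(2) → x=3 y=7 heading=north
no other 2-command option fits: unique.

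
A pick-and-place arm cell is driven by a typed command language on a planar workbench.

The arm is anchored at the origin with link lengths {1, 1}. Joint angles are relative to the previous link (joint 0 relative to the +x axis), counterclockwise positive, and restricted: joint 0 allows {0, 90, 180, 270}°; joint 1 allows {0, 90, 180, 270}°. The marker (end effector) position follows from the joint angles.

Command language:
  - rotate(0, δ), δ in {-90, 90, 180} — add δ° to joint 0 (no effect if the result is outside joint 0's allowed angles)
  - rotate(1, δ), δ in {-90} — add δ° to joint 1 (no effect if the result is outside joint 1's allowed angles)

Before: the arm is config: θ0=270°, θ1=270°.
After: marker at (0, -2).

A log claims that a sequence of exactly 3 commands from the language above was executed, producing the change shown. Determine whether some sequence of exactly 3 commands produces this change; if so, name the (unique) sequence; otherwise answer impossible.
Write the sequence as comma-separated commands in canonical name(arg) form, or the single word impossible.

from: config: θ0=270°, θ1=270°
t=1 rotate(1, -90) ⇒ config: θ0=270°, θ1=180°
t=2 rotate(1, -90) ⇒ config: θ0=270°, θ1=90°
t=3 rotate(1, -90) ⇒ config: θ0=270°, θ1=0°
all 64 alternatives checked — unique.

rotate(1, -90), rotate(1, -90), rotate(1, -90)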